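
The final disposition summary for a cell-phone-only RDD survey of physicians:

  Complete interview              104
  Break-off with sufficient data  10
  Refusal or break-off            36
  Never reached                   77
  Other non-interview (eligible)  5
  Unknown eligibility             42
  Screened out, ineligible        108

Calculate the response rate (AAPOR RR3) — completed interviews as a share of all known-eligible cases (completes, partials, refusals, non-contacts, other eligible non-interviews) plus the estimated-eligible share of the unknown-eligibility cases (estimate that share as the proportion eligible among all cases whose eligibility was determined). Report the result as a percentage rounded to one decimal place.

Num = 104
Determined eligible = 104 + 10 + 36 + 77 + 5 = 232
e = 232 / (232 + 108) = 232 / 340 = 0.6824
e × U = 0.6824 × 42 = 28.66
Base = 232 + 28.66 = 260.66
RR3 = 104 / 260.66 = 0.3990

39.9%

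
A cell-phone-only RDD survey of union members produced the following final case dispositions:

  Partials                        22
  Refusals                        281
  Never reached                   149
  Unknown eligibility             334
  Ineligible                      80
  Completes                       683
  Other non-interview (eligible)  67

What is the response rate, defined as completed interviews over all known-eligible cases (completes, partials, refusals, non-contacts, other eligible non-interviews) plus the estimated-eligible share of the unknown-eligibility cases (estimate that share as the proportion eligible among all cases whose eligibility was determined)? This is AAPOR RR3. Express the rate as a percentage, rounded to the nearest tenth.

Numerator: 683
Eligible (known): 683 + 22 + 281 + 149 + 67 = 1202
e = 1202 / (1202 + 80) = 1202 / 1282 = 0.9376
Estimated eligible among unknowns: 0.9376 × 334 = 313.16
Denom: 1202 + 313.16 = 1515.16
RR3 = 683 / 1515.16 = 0.4508

45.1%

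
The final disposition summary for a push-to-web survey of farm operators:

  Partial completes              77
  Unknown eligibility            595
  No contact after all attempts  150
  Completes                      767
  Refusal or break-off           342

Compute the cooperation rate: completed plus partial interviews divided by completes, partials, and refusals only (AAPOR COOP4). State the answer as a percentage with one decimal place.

71.2%

Numerator: 767 + 77 = 844
Denom: 767 + 77 + 342 = 1186
COOP4 = 844 / 1186 = 0.7116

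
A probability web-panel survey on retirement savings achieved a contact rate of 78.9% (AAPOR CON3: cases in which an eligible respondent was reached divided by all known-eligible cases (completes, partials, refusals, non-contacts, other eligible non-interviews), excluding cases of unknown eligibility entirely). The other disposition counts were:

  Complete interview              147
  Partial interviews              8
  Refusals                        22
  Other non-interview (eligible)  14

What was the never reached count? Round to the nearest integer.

Top → 147 + 8 + 22 + 14 = 191
CON3 = 191 / D = 0.789
D = 191 / 0.789 = 242.1
Rest of base = 191
never reached = 242.1 − 191 ≈ 51

51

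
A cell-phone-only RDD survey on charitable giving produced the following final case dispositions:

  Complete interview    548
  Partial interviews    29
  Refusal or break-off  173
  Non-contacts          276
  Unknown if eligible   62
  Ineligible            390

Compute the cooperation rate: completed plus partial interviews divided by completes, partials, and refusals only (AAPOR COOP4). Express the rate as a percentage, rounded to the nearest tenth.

76.9%

Num = 548 + 29 = 577
Base = 548 + 29 + 173 = 750
COOP4 = 577 / 750 = 0.7693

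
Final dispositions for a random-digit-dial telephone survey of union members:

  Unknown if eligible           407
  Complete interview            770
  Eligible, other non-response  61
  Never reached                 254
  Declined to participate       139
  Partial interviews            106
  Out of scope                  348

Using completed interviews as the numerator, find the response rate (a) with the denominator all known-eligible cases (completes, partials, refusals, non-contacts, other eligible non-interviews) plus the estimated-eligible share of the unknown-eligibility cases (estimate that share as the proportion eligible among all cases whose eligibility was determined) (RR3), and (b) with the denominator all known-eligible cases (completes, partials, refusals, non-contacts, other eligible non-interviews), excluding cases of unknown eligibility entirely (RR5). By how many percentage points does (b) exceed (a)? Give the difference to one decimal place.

Num → 770
Known eligible → 770 + 106 + 139 + 254 + 61 = 1330
e = 1330 / (1330 + 348) = 1330 / 1678 = 0.7926
Eligible share of unknowns → 0.7926 × 407 = 322.59
Denom → 1330 + 322.59 = 1652.59
RR3 = 770 / 1652.59 = 0.4659
Denom → 770 + 106 + 139 + 254 + 61 = 1330
RR5 = 770 / 1330 = 0.5789
Difference = 57.89 − 46.59 = 11.30 percentage points

11.3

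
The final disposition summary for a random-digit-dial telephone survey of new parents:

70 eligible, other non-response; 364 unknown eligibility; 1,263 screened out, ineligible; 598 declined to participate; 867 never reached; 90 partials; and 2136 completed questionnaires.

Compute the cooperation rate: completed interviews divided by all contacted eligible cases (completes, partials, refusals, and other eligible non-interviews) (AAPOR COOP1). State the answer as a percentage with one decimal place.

Top = 2136
Denominator = 2136 + 90 + 598 + 70 = 2894
COOP1 = 2136 / 2894 = 0.7381

73.8%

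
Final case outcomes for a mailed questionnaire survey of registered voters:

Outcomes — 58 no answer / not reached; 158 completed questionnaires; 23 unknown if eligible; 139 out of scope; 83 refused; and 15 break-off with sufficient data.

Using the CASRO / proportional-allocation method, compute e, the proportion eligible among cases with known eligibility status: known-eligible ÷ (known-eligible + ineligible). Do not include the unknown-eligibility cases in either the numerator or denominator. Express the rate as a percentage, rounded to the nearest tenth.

Eligible (known) → 158 + 15 + 83 + 58 = 314
e = 314 / (314 + 139) = 314 / 453 = 0.6932

69.3%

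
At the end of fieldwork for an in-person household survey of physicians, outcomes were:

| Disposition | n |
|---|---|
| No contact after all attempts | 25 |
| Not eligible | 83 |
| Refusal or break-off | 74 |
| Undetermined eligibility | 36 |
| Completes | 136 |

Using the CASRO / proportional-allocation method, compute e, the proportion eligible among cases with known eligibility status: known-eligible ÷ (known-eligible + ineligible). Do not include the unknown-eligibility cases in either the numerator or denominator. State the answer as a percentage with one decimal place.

Eligible (known) = 136 + 74 + 25 = 235
e = 235 / (235 + 83) = 235 / 318 = 0.7390

73.9%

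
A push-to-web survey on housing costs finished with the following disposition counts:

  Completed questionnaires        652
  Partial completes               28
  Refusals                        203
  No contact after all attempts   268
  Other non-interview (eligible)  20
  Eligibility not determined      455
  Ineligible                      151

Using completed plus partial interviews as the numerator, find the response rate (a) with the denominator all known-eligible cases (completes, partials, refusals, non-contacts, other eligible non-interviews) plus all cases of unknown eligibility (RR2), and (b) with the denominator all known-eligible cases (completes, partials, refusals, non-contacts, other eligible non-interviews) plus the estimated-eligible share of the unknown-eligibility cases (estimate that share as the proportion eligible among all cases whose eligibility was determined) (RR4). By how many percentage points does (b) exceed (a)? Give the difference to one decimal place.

1.4

Num: 652 + 28 = 680
Denominator: 652 + 28 + 203 + 268 + 20 + 455 = 1626
RR2 = 680 / 1626 = 0.4182
Determined eligible: 652 + 28 + 203 + 268 + 20 = 1171
e = 1171 / (1171 + 151) = 1171 / 1322 = 0.8858
Eligible share of unknowns: 0.8858 × 455 = 403.04
Denominator: 1171 + 403.04 = 1574.04
RR4 = 680 / 1574.04 = 0.4320
Difference = 43.20 − 41.82 = 1.38 percentage points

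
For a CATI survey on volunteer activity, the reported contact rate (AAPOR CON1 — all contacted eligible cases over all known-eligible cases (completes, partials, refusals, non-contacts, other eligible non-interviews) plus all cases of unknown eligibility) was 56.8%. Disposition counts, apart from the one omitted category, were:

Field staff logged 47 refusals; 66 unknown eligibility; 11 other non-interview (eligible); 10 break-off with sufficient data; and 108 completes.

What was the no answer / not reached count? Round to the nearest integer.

Top = 108 + 10 + 47 + 11 = 176
CON1 = 176 / D = 0.568
D = 176 / 0.568 = 309.9
Remaining denominator categories sum to 242
no answer / not reached = 309.9 − 242 ≈ 68

68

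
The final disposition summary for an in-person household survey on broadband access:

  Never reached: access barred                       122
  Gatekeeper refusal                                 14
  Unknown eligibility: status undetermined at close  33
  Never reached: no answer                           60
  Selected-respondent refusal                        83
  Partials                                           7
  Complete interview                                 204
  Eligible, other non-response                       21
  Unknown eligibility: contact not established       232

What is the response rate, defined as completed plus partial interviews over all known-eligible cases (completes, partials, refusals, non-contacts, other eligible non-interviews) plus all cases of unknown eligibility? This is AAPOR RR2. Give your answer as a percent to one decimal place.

27.2%

Refusals = 14 + 83 = 97
Non-contacts = 60 + 122 = 182
Eligibility not determined = 232 + 33 = 265
Numerator: 204 + 7 = 211
Denom: 204 + 7 + 97 + 182 + 21 + 265 = 776
RR2 = 211 / 776 = 0.2719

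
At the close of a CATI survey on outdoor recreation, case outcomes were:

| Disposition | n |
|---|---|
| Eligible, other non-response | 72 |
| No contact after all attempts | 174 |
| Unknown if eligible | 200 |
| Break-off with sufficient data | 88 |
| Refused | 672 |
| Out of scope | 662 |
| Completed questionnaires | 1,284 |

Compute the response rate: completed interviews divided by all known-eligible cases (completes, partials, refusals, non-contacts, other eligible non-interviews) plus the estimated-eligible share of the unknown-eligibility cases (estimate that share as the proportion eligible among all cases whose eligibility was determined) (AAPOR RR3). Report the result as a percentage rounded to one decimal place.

Numerator = 1284
Known eligible = 1284 + 88 + 672 + 174 + 72 = 2290
e = 2290 / (2290 + 662) = 2290 / 2952 = 0.7757
Estimated eligible among unknowns = 0.7757 × 200 = 155.14
Base = 2290 + 155.14 = 2445.14
RR3 = 1284 / 2445.14 = 0.5251

52.5%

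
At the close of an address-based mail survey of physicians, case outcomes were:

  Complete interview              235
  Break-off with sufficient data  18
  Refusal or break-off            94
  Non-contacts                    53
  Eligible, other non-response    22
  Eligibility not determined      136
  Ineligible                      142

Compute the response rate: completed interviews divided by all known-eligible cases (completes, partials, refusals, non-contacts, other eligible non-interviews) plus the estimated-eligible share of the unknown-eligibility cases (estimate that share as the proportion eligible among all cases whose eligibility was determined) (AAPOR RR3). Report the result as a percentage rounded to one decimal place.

44.9%

Num: 235
Eligible (known): 235 + 18 + 94 + 53 + 22 = 422
e = 422 / (422 + 142) = 422 / 564 = 0.7482
e × U: 0.7482 × 136 = 101.76
Denominator: 422 + 101.76 = 523.76
RR3 = 235 / 523.76 = 0.4487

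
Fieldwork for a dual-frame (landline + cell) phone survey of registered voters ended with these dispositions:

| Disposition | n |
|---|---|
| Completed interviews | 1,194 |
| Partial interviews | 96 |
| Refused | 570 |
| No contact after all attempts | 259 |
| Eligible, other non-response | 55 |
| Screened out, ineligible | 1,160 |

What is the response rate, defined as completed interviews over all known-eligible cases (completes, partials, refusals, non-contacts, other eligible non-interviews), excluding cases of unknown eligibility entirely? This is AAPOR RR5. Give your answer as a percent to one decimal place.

54.9%

Top: 1194
Base: 1194 + 96 + 570 + 259 + 55 = 2174
RR5 = 1194 / 2174 = 0.5492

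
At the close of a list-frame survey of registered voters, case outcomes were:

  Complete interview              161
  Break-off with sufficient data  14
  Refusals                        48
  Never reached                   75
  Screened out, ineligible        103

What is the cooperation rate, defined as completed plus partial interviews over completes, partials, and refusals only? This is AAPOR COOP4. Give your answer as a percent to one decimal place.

Numerator → 161 + 14 = 175
Denom → 161 + 14 + 48 = 223
COOP4 = 175 / 223 = 0.7848

78.5%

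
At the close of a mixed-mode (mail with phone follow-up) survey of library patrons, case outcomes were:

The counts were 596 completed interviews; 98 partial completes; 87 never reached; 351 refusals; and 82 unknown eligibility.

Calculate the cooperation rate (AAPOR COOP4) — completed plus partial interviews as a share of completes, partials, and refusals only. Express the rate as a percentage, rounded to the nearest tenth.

66.4%

Top: 596 + 98 = 694
Denom: 596 + 98 + 351 = 1045
COOP4 = 694 / 1045 = 0.6641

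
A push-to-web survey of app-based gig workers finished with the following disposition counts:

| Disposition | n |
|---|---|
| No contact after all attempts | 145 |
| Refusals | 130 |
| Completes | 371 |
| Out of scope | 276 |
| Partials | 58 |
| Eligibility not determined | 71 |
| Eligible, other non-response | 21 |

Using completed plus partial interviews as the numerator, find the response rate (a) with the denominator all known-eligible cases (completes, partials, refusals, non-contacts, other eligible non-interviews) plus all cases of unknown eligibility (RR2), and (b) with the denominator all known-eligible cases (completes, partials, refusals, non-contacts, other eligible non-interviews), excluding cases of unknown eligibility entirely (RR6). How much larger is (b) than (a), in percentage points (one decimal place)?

Numerator = 371 + 58 = 429
Base = 371 + 58 + 130 + 145 + 21 + 71 = 796
RR2 = 429 / 796 = 0.5389
Base = 371 + 58 + 130 + 145 + 21 = 725
RR6 = 429 / 725 = 0.5917
Difference = 59.17 − 53.89 = 5.28 percentage points

5.3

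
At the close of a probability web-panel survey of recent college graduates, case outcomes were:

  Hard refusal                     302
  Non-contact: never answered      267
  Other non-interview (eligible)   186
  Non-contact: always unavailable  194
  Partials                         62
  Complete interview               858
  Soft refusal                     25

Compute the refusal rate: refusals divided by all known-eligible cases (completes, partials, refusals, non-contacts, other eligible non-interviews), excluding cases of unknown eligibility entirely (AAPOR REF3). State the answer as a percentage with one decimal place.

Refusal or break-off = 302 + 25 = 327
No contact after all attempts = 267 + 194 = 461
Numerator = 327
Base = 858 + 62 + 327 + 461 + 186 = 1894
REF3 = 327 / 1894 = 0.1727

17.3%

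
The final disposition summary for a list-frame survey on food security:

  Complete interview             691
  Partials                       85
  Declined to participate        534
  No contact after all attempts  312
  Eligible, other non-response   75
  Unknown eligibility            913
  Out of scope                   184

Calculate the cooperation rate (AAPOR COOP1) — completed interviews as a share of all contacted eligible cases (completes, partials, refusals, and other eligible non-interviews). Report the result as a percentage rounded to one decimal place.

Numerator: 691
Denominator: 691 + 85 + 534 + 75 = 1385
COOP1 = 691 / 1385 = 0.4989

49.9%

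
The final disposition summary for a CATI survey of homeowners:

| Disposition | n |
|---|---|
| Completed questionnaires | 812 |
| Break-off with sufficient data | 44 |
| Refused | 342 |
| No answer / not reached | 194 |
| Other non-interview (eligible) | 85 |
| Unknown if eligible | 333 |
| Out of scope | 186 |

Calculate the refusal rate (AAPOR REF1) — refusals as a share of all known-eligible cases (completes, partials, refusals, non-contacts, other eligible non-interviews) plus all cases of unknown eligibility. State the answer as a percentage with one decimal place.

18.9%

Num = 342
Base = 812 + 44 + 342 + 194 + 85 + 333 = 1810
REF1 = 342 / 1810 = 0.1890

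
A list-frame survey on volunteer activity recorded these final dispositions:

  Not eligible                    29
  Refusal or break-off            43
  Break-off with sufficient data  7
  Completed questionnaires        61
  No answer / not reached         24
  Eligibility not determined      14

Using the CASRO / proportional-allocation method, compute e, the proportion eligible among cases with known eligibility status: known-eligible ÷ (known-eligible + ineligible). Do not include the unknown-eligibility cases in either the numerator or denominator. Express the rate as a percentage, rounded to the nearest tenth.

82.3%

Eligible (known): 61 + 7 + 43 + 24 = 135
e = 135 / (135 + 29) = 135 / 164 = 0.8232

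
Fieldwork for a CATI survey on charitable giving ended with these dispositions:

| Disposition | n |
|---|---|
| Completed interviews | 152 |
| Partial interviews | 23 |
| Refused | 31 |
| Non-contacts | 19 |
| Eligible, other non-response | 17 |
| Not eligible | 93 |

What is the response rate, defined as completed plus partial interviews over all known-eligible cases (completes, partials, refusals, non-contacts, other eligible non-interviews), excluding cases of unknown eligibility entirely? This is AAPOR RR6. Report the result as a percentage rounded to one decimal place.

72.3%

Num = 152 + 23 = 175
Base = 152 + 23 + 31 + 19 + 17 = 242
RR6 = 175 / 242 = 0.7231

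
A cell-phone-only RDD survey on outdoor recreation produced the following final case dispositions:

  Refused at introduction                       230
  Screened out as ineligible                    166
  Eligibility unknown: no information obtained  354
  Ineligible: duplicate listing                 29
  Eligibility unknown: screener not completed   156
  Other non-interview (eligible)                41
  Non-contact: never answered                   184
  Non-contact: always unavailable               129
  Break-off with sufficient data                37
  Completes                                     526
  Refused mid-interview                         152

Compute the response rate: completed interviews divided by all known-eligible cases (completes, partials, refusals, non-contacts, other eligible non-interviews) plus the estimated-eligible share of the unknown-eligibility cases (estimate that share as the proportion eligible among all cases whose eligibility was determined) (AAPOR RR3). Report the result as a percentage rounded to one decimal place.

Refusals = 230 + 152 = 382
Non-contacts = 184 + 129 = 313
Unknown if eligible = 156 + 354 = 510
Out of scope = 166 + 29 = 195
Top → 526
Determined eligible → 526 + 37 + 382 + 313 + 41 = 1299
e = 1299 / (1299 + 195) = 1299 / 1494 = 0.8695
Estimated eligible among unknowns → 0.8695 × 510 = 443.45
Denom → 1299 + 443.45 = 1742.45
RR3 = 526 / 1742.45 = 0.3019

30.2%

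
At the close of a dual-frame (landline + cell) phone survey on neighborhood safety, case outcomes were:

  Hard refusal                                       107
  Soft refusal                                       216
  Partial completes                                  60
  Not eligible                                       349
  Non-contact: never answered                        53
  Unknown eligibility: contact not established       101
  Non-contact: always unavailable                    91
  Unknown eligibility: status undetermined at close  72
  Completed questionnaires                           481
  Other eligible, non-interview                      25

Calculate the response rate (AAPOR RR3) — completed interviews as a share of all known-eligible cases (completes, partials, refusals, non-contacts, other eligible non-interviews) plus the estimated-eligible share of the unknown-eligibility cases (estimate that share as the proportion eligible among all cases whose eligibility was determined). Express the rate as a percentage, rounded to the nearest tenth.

41.4%

Refused = 107 + 216 = 323
No answer / not reached = 53 + 91 = 144
Unknown eligibility = 101 + 72 = 173
Top → 481
Known eligible → 481 + 60 + 323 + 144 + 25 = 1033
e = 1033 / (1033 + 349) = 1033 / 1382 = 0.7475
Eligible share of unknowns → 0.7475 × 173 = 129.32
Denominator → 1033 + 129.32 = 1162.32
RR3 = 481 / 1162.32 = 0.4138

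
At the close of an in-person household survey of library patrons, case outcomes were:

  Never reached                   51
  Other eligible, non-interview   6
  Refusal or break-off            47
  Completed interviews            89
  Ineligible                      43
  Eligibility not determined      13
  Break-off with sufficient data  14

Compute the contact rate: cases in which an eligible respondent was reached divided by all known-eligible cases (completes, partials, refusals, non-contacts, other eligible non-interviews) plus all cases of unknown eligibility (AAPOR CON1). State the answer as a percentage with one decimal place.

70.9%

Num: 89 + 14 + 47 + 6 = 156
Denom: 89 + 14 + 47 + 51 + 6 + 13 = 220
CON1 = 156 / 220 = 0.7091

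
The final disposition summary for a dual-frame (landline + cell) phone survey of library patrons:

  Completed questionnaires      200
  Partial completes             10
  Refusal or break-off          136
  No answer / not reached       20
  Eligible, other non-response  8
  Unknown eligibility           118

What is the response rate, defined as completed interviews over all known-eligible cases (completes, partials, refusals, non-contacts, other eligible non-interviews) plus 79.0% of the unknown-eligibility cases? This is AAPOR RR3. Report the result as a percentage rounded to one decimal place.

Top = 200
Eligible (known) = 200 + 10 + 136 + 20 + 8 = 374
Eligible share of unknowns = 0.7900 × 118 = 93.22
Base = 374 + 93.22 = 467.22
RR3 = 200 / 467.22 = 0.4281

42.8%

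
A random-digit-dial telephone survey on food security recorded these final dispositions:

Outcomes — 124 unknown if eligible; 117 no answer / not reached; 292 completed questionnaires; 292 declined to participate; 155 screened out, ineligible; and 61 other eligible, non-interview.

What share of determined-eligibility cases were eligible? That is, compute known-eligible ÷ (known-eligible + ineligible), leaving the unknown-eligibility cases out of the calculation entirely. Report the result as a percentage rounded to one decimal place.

83.1%

Eligible (known) = 292 + 292 + 117 + 61 = 762
e = 762 / (762 + 155) = 762 / 917 = 0.8310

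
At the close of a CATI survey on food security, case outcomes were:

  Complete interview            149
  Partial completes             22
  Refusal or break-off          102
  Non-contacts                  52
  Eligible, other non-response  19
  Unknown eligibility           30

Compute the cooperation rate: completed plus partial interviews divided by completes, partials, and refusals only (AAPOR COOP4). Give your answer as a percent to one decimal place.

62.6%

Num = 149 + 22 = 171
Denom = 149 + 22 + 102 = 273
COOP4 = 171 / 273 = 0.6264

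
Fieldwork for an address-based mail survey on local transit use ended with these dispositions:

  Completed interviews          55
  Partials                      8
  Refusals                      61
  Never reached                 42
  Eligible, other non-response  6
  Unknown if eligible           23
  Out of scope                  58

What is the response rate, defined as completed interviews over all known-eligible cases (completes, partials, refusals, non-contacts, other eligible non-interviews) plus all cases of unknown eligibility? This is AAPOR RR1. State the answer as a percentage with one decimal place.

Numerator → 55
Denom → 55 + 8 + 61 + 42 + 6 + 23 = 195
RR1 = 55 / 195 = 0.2821

28.2%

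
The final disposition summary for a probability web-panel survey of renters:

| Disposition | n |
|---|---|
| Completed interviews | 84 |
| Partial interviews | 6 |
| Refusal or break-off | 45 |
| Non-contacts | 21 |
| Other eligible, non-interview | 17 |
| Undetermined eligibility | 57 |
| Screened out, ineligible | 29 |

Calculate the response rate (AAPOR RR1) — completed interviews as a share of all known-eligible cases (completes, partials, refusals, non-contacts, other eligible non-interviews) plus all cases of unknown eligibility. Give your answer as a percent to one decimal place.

36.5%

Top → 84
Denominator → 84 + 6 + 45 + 21 + 17 + 57 = 230
RR1 = 84 / 230 = 0.3652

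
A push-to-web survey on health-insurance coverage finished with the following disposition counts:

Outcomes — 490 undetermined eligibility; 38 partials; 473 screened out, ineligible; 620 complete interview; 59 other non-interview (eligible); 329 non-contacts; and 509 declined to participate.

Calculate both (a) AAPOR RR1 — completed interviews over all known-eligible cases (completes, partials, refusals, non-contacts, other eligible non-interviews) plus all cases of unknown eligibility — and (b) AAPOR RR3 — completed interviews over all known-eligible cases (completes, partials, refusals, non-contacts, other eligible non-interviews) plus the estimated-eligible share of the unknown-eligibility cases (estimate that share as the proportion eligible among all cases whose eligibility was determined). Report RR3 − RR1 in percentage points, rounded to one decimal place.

Top: 620
Denom: 620 + 38 + 509 + 329 + 59 + 490 = 2045
RR1 = 620 / 2045 = 0.3032
Determined eligible: 620 + 38 + 509 + 329 + 59 = 1555
e = 1555 / (1555 + 473) = 1555 / 2028 = 0.7668
Eligible share of unknowns: 0.7668 × 490 = 375.73
Denom: 1555 + 375.73 = 1930.73
RR3 = 620 / 1930.73 = 0.3211
Difference = 32.11 − 30.32 = 1.79 percentage points

1.8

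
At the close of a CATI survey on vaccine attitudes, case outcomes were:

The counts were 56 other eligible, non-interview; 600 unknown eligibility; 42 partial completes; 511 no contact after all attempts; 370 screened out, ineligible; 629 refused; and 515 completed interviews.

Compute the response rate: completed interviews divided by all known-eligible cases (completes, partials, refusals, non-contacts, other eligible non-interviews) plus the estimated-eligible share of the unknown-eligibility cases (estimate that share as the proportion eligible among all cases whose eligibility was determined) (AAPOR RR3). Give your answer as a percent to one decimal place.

Top → 515
Eligible (known) → 515 + 42 + 629 + 511 + 56 = 1753
e = 1753 / (1753 + 370) = 1753 / 2123 = 0.8257
e × U → 0.8257 × 600 = 495.42
Base → 1753 + 495.42 = 2248.42
RR3 = 515 / 2248.42 = 0.2290

22.9%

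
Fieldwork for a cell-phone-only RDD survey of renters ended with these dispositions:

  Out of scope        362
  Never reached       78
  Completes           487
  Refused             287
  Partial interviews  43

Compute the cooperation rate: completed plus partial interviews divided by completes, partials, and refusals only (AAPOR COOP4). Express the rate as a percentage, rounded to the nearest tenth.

64.9%

Num → 487 + 43 = 530
Denom → 487 + 43 + 287 = 817
COOP4 = 530 / 817 = 0.6487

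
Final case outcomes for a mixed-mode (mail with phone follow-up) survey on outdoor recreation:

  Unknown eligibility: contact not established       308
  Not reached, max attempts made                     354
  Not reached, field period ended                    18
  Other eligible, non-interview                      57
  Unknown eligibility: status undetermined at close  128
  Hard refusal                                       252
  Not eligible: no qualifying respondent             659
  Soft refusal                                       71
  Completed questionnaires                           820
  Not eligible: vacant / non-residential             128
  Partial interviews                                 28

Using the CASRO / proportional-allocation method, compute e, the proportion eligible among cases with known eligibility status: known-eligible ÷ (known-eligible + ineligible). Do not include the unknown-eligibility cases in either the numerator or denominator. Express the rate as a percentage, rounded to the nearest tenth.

67.0%

Refused = 252 + 71 = 323
No contact after all attempts = 18 + 354 = 372
Unknown eligibility = 308 + 128 = 436
Ineligible = 659 + 128 = 787
Eligible (known) → 820 + 28 + 323 + 372 + 57 = 1600
e = 1600 / (1600 + 787) = 1600 / 2387 = 0.6703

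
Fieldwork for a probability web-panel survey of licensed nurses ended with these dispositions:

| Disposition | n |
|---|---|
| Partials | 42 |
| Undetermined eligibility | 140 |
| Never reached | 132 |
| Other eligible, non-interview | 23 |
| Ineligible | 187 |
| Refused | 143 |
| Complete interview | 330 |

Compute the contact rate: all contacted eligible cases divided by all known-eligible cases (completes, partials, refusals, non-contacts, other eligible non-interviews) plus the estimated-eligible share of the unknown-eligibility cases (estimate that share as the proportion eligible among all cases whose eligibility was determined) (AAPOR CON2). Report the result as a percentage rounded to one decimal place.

69.0%

Num: 330 + 42 + 143 + 23 = 538
Determined eligible: 330 + 42 + 143 + 132 + 23 = 670
e = 670 / (670 + 187) = 670 / 857 = 0.7818
Estimated eligible among unknowns: 0.7818 × 140 = 109.45
Denom: 670 + 109.45 = 779.45
CON2 = 538 / 779.45 = 0.6902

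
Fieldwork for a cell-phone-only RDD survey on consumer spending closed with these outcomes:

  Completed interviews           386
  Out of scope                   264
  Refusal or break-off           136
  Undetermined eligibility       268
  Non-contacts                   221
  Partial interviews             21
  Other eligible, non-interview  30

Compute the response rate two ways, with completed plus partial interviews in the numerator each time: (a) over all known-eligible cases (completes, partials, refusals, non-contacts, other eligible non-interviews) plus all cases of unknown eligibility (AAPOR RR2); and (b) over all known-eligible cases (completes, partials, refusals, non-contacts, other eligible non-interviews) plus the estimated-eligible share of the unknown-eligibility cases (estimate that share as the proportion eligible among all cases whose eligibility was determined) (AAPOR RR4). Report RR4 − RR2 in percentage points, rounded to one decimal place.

Top: 386 + 21 = 407
Denominator: 386 + 21 + 136 + 221 + 30 + 268 = 1062
RR2 = 407 / 1062 = 0.3832
Determined eligible: 386 + 21 + 136 + 221 + 30 = 794
e = 794 / (794 + 264) = 794 / 1058 = 0.7505
e × U: 0.7505 × 268 = 201.13
Denominator: 794 + 201.13 = 995.13
RR4 = 407 / 995.13 = 0.4090
Difference = 40.90 − 38.32 = 2.58 percentage points

2.6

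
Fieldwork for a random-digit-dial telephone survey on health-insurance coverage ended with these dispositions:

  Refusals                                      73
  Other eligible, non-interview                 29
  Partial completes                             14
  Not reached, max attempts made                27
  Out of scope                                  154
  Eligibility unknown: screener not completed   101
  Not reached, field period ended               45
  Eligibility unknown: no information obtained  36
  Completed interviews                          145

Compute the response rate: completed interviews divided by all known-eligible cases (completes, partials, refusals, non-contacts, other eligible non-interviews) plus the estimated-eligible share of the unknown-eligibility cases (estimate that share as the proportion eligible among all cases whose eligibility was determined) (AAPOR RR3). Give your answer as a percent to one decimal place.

34.0%

Never reached = 45 + 27 = 72
Unknown if eligible = 101 + 36 = 137
Numerator = 145
Known eligible = 145 + 14 + 73 + 72 + 29 = 333
e = 333 / (333 + 154) = 333 / 487 = 0.6838
Eligible share of unknowns = 0.6838 × 137 = 93.68
Denominator = 333 + 93.68 = 426.68
RR3 = 145 / 426.68 = 0.3398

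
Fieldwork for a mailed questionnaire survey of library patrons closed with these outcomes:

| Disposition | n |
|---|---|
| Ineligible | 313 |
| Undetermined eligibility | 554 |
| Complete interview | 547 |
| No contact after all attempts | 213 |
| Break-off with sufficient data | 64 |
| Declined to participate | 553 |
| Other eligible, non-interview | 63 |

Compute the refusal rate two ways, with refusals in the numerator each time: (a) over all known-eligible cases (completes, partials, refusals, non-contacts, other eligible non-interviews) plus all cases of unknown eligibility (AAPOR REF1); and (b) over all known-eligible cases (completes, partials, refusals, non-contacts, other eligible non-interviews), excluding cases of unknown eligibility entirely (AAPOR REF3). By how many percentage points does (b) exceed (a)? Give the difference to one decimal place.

10.7

Top = 553
Denom = 547 + 64 + 553 + 213 + 63 + 554 = 1994
REF1 = 553 / 1994 = 0.2773
Denom = 547 + 64 + 553 + 213 + 63 = 1440
REF3 = 553 / 1440 = 0.3840
Difference = 38.40 − 27.73 = 10.67 percentage points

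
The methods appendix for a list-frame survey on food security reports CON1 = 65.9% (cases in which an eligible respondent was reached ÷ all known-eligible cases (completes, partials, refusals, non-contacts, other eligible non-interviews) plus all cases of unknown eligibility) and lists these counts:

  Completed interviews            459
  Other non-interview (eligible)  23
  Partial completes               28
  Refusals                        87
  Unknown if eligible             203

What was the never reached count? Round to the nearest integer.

106

Num = 459 + 28 + 87 + 23 = 597
CON1 = 597 / D = 0.659
D = 597 / 0.659 = 905.9
Remaining denominator categories sum to 800
never reached = 905.9 − 800 ≈ 106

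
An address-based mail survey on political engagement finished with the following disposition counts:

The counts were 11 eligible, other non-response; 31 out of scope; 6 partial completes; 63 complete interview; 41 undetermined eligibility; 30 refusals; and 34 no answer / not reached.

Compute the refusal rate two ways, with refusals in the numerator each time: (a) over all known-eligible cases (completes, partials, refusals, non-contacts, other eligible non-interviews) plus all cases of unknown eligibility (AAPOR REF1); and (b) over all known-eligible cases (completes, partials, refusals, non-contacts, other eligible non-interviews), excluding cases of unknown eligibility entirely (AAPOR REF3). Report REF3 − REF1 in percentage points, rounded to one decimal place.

4.6

Top → 30
Denominator → 63 + 6 + 30 + 34 + 11 + 41 = 185
REF1 = 30 / 185 = 0.1622
Denominator → 63 + 6 + 30 + 34 + 11 = 144
REF3 = 30 / 144 = 0.2083
Difference = 20.83 − 16.22 = 4.61 percentage points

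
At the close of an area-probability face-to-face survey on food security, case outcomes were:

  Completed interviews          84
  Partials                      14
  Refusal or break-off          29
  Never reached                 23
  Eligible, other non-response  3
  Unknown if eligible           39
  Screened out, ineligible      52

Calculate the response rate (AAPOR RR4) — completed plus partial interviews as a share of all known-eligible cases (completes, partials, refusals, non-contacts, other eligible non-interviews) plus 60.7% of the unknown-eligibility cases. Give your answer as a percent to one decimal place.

Top → 84 + 14 = 98
Eligible (known) → 84 + 14 + 29 + 23 + 3 = 153
Eligible share of unknowns → 0.6070 × 39 = 23.67
Base → 153 + 23.67 = 176.67
RR4 = 98 / 176.67 = 0.5547

55.5%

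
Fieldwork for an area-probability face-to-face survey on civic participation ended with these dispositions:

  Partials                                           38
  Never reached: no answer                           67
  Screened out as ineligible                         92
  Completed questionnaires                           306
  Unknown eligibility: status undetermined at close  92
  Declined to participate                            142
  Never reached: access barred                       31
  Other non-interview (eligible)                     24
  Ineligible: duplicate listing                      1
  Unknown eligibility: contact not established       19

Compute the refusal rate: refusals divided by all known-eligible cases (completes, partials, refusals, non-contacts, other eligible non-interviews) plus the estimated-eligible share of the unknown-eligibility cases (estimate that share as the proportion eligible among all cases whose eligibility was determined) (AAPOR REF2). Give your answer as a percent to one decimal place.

20.2%

No answer / not reached = 67 + 31 = 98
Unknown if eligible = 19 + 92 = 111
Screened out, ineligible = 92 + 1 = 93
Num = 142
Eligible (known) = 306 + 38 + 142 + 98 + 24 = 608
e = 608 / (608 + 93) = 608 / 701 = 0.8673
Eligible share of unknowns = 0.8673 × 111 = 96.27
Denom = 608 + 96.27 = 704.27
REF2 = 142 / 704.27 = 0.2016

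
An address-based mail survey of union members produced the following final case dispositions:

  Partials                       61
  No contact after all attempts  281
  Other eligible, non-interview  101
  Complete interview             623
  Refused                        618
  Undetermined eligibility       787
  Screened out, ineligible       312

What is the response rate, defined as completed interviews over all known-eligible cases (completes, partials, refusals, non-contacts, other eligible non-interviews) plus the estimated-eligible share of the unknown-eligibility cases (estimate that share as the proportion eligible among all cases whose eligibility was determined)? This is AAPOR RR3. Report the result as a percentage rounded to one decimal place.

Numerator → 623
Eligible (known) → 623 + 61 + 618 + 281 + 101 = 1684
e = 1684 / (1684 + 312) = 1684 / 1996 = 0.8437
e × U → 0.8437 × 787 = 663.99
Base → 1684 + 663.99 = 2347.99
RR3 = 623 / 2347.99 = 0.2653

26.5%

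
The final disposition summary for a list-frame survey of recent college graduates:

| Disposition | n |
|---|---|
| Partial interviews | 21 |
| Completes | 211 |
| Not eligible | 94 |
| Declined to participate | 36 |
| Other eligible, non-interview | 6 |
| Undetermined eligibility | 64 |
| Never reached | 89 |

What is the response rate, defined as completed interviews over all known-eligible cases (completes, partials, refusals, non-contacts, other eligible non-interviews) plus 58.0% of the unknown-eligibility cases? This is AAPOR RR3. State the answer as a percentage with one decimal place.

52.7%

Numerator: 211
Known eligible: 211 + 21 + 36 + 89 + 6 = 363
e × U: 0.5800 × 64 = 37.12
Denominator: 363 + 37.12 = 400.12
RR3 = 211 / 400.12 = 0.5273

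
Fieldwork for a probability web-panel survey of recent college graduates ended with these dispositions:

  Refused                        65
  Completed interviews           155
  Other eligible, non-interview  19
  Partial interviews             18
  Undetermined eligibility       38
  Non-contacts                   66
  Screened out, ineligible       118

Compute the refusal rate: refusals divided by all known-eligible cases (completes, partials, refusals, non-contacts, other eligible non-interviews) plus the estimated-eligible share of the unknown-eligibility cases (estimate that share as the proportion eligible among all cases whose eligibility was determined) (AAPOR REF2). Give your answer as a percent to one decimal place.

18.5%

Num: 65
Determined eligible: 155 + 18 + 65 + 66 + 19 = 323
e = 323 / (323 + 118) = 323 / 441 = 0.7324
Estimated eligible among unknowns: 0.7324 × 38 = 27.83
Base: 323 + 27.83 = 350.83
REF2 = 65 / 350.83 = 0.1853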